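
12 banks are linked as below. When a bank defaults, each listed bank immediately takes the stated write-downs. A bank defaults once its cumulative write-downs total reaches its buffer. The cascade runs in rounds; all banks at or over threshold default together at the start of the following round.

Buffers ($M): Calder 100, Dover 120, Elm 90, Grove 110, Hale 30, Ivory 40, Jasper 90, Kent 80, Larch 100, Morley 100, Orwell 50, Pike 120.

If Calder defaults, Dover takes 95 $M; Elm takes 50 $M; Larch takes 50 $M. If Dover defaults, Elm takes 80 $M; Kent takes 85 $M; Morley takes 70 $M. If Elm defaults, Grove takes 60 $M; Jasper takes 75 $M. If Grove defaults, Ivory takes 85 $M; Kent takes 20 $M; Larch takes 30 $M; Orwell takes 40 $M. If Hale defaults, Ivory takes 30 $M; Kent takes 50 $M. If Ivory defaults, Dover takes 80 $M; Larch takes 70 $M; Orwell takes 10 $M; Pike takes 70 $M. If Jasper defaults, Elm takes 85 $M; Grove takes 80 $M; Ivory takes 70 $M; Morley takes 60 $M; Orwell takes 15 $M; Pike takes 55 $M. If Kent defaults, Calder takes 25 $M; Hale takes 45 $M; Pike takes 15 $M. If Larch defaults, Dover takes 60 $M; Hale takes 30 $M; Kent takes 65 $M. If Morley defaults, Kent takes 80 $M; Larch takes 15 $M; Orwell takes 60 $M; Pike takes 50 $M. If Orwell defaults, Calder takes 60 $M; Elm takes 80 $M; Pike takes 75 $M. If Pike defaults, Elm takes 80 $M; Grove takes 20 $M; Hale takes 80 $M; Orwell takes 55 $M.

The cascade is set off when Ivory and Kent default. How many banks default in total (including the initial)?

3

Round 1 — Ivory, Kent default (initial).
  Calder: +25 → 25 < 100
  Dover: +80 → 80 < 120
  Hale: +45 → 45 ≥ 30
  Larch: +70 → 70 < 100
  Orwell: +10 → 10 < 50
  Pike: +70+15 → 85 < 120
Round 2 — Hale defaults.
No further defaults.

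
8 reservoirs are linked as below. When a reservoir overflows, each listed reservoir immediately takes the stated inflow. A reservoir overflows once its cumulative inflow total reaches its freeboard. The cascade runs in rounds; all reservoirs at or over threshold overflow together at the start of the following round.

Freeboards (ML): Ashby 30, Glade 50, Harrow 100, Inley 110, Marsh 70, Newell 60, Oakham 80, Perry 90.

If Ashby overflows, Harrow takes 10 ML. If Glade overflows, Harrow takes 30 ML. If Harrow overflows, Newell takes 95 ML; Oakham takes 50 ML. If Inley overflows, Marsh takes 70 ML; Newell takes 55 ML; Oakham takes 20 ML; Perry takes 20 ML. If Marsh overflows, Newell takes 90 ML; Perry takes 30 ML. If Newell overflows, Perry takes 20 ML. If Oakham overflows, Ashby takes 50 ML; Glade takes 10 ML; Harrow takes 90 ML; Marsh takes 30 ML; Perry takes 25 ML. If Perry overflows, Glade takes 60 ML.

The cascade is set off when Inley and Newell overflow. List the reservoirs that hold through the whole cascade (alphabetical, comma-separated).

Round 1 — Inley, Newell overflow (initial).
  Marsh: +70 → 70 ≥ 70
  Oakham: +20 → 20 < 80
  Perry: +20+20 → 40 < 90
Round 2 — Marsh overflows.
  Perry: +30 → 70 < 90
No further overflows.

Ashby, Glade, Harrow, Oakham, Perry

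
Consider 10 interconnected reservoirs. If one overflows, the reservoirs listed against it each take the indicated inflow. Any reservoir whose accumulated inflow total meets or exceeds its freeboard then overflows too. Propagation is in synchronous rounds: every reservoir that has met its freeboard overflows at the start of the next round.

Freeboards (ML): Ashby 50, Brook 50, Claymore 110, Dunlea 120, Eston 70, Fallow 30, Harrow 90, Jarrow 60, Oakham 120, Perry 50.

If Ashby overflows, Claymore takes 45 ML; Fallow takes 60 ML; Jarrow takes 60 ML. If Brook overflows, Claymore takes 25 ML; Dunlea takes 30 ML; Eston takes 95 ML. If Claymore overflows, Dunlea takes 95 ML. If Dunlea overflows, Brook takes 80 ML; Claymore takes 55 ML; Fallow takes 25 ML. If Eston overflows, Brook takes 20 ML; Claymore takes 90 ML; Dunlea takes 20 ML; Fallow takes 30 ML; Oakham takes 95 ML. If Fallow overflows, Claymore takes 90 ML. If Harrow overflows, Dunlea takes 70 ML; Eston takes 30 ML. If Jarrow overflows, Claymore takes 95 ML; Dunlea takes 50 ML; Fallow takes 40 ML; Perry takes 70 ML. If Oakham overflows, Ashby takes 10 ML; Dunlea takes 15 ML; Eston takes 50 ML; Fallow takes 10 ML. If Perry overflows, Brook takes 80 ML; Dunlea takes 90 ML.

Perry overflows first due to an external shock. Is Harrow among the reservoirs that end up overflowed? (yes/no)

Round 1 — Perry overflows (initial).
  Brook: +80 → 80 ≥ 50
  Dunlea: +90 → 90 < 120
Round 2 — Brook overflows.
  Claymore: +25 → 25 < 110
  Dunlea: +30 → 120 ≥ 120
  Eston: +95 → 95 ≥ 70
Round 3 — Dunlea, Eston overflow.
  Claymore: +55+90 → 170 ≥ 110
  Fallow: +25+30 → 55 ≥ 30
  Oakham: +95 → 95 < 120
Round 4 — Claymore, Fallow overflow.
No further overflows.

no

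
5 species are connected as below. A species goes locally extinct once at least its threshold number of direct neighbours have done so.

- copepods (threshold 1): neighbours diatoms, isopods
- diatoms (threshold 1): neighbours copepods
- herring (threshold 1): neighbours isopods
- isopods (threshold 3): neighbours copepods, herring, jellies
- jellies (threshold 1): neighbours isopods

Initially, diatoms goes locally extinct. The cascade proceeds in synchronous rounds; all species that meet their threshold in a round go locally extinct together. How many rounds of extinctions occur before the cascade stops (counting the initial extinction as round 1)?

2

Round 1 — diatoms goes locally extinct (initial).
Round 2 — checking thresholds:
  copepods: 1 of 2 neighbours ≥ 1, goes locally extinct.
Round 3 — no new extinctions; cascade stops.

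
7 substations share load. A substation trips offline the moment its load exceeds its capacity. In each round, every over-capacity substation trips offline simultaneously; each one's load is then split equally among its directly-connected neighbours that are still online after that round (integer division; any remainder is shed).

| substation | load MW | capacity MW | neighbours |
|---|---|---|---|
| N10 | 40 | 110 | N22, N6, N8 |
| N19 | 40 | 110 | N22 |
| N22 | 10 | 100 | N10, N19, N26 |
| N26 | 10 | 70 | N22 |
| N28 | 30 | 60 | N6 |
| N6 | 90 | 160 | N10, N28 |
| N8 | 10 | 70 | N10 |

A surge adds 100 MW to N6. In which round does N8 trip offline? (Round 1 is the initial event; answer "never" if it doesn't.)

Round 1 — N6 at 190 > 160. N6 trips offline.
  N6 sheds 190 MW to N10, N28: 95 each.
    N10: 40+95 = 135 > 110
    N28: 30+95 = 125 > 60
Round 2 — N10, N28 trip offline.
  N10 sheds 135 MW to N22, N8: 67 each (1 lost).
    N22: 10+67 = 77 ≤ 100
    N8: 10+67 = 77 > 70
  N28 sheds 125 MW: no online neighbours, lost.
Round 3 — N8 trips offline.
  N8 sheds 77 MW: no online neighbours, lost.
No further trips.

3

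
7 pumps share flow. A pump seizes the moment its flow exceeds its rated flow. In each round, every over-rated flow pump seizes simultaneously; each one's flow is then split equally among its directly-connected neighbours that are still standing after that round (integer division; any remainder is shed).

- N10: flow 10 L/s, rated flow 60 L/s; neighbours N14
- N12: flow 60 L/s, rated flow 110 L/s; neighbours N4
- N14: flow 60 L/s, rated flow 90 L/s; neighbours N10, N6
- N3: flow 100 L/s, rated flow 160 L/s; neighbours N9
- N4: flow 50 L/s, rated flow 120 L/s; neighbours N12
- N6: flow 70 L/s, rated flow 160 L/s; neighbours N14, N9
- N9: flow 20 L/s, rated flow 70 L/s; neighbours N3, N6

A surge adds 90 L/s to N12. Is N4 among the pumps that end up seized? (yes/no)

Round 1 — N12 at 150 > 110. N12 seizes.
  N12 sheds 150 L/s to N4: 150 each.
    N4: 50+150 = 200 > 120
Round 2 — N4 seizes.
  N4 sheds 200 L/s: no online neighbours, lost.
No further seizures.

yes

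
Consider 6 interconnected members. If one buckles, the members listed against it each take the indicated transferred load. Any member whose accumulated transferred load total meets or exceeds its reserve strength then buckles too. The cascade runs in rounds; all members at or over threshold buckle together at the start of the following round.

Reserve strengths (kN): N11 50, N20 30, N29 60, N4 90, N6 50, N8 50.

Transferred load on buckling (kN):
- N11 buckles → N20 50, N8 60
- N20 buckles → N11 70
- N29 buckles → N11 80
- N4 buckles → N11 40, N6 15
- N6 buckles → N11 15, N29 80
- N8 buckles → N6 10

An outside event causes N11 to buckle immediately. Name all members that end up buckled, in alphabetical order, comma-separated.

N11, N20, N8

Round 1 — N11 buckles (initial).
  N20: +50 → 50 ≥ 30
  N8: +60 → 60 ≥ 50
Round 2 — N20, N8 buckle.
  N6: +10 → 10 < 50
No further bucklings.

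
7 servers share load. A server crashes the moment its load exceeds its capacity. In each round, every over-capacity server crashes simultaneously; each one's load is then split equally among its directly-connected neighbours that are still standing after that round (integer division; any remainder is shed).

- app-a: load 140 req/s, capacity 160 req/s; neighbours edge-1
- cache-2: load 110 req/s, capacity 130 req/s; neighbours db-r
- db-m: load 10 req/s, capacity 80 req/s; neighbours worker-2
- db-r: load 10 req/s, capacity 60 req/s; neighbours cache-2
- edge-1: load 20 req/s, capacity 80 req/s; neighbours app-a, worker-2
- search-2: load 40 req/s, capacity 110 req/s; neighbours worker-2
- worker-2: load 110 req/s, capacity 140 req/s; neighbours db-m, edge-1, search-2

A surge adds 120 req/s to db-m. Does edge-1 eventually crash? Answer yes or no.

Round 1 — db-m at 130 > 80. db-m crashes.
  db-m sheds 130 req/s to worker-2: 130 each.
    worker-2: 110+130 = 240 > 140
Round 2 — worker-2 crashes.
  worker-2 sheds 240 req/s to edge-1, search-2: 120 each.
    edge-1: 20+120 = 140 > 80
    search-2: 40+120 = 160 > 110
Round 3 — edge-1, search-2 crash.
  edge-1 sheds 140 req/s to app-a: 140 each.
    app-a: 140+140 = 280 > 160
  search-2 sheds 160 req/s: no online neighbours, lost.
Round 4 — app-a crashes.
  app-a sheds 280 req/s: no online neighbours, lost.
No further crashes.

yes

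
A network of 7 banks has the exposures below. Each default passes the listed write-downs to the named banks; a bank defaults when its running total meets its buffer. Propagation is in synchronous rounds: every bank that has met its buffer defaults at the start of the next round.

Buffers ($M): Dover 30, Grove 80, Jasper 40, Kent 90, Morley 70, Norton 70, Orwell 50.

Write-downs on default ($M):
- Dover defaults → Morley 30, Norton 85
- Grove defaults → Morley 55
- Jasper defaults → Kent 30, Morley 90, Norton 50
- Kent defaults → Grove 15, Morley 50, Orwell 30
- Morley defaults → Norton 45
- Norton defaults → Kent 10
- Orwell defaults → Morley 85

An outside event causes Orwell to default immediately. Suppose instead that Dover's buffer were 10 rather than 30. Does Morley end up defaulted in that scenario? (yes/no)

With Dover's buffer at 10:
Round 1 — Orwell defaults (initial).
  Morley: +85 → 85 ≥ 70
Round 2 — Morley defaults.
  Norton: +45 → 45 < 70
No further defaults.

yes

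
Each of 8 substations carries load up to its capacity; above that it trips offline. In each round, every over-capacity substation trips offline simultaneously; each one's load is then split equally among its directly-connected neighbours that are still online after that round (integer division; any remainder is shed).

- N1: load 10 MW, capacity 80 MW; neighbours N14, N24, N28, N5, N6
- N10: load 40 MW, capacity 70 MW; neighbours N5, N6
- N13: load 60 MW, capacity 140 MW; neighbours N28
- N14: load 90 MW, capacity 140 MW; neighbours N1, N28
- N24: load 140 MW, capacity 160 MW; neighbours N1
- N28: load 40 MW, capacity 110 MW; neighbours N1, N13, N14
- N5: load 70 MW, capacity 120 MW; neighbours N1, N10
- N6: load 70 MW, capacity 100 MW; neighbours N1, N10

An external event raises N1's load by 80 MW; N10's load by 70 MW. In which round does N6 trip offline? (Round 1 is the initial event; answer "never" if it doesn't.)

2

Round 1 — N1 at 90 > 80; N10 at 110 > 70. N1, N10 trip offline.
  N1 sheds 90 MW to N14, N24, N28, N5, N6: 18 each.
    N14: 90+18 = 108 ≤ 140
    N24: 140+18 = 158 ≤ 160
    N28: 40+18 = 58 ≤ 110
    N5: 70+18 = 88 ≤ 120
    N6: 70+18 = 88 ≤ 100
  N10 sheds 110 MW to N5, N6: 55 each.
    N5: 88+55 = 143 > 120
    N6: 88+55 = 143 > 100
Round 2 — N5, N6 trip offline.
  N5 sheds 143 MW: no online neighbours, lost.
  N6 sheds 143 MW: no online neighbours, lost.
No further trips.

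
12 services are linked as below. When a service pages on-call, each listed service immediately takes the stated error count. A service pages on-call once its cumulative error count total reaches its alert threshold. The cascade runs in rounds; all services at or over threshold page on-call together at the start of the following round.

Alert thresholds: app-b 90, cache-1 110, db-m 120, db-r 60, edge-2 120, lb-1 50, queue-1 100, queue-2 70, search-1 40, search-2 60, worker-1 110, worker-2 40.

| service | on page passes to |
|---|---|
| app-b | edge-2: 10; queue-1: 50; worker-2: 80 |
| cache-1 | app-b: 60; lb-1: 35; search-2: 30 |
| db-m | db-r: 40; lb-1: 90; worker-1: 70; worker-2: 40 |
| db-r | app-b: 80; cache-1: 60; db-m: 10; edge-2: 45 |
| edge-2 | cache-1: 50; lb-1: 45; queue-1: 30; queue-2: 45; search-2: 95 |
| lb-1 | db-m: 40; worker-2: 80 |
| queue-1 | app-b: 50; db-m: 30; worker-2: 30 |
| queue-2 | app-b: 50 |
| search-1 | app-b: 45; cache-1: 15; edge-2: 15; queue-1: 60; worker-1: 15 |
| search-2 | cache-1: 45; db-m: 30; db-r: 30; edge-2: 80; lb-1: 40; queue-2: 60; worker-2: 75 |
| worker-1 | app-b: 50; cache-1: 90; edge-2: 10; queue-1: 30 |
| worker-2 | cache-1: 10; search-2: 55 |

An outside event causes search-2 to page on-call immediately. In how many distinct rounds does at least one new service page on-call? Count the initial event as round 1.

Round 1 — search-2 pages on-call (initial).
  cache-1: +45 → 45 < 110
  db-m: +30 → 30 < 120
  db-r: +30 → 30 < 60
  edge-2: +80 → 80 < 120
  lb-1: +40 → 40 < 50
  queue-2: +60 → 60 < 70
  worker-2: +75 → 75 ≥ 40
Round 2 — worker-2 pages on-call.
  cache-1: +10 → 55 < 110
No further pages.

2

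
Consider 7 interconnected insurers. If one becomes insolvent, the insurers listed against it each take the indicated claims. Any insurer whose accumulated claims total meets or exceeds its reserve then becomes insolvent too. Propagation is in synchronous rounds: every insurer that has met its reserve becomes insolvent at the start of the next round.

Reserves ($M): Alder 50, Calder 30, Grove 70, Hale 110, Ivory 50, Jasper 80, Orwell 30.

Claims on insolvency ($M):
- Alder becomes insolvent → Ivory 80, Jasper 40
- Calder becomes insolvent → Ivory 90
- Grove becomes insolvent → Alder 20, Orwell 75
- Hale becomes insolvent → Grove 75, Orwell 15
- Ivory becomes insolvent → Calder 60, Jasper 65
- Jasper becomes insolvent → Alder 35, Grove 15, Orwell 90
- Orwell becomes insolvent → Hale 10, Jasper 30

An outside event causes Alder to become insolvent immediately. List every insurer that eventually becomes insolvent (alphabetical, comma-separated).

Round 1 — Alder becomes insolvent (initial).
  Ivory: +80 → 80 ≥ 50
  Jasper: +40 → 40 < 80
Round 2 — Ivory becomes insolvent.
  Calder: +60 → 60 ≥ 30
  Jasper: +65 → 105 ≥ 80
Round 3 — Calder, Jasper become insolvent.
  Grove: +15 → 15 < 70
  Orwell: +90 → 90 ≥ 30
Round 4 — Orwell becomes insolvent.
  Hale: +10 → 10 < 110
No further insolvencies.

Alder, Calder, Ivory, Jasper, Orwell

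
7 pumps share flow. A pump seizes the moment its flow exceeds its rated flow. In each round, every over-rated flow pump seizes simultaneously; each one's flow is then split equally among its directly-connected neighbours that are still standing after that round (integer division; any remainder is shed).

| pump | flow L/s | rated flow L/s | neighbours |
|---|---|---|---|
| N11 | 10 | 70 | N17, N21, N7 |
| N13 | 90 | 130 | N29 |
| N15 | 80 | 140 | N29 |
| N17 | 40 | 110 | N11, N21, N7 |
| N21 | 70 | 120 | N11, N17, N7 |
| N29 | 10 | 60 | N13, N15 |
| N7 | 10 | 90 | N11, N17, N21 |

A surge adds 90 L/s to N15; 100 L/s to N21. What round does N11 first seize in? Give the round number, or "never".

Round 1 — N15 at 170 > 140; N21 at 170 > 120. N15, N21 seize.
  N15 sheds 170 L/s to N29: 170 each.
    N29: 10+170 = 180 > 60
  N21 sheds 170 L/s to N11, N17, N7: 56 each (2 lost).
    N11: 10+56 = 66 ≤ 70
    N17: 40+56 = 96 ≤ 110
    N7: 10+56 = 66 ≤ 90
Round 2 — N29 seizes.
  N29 sheds 180 L/s to N13: 180 each.
    N13: 90+180 = 270 > 130
Round 3 — N13 seizes.
  N13 sheds 270 L/s: no online neighbours, lost.
No further seizures.

never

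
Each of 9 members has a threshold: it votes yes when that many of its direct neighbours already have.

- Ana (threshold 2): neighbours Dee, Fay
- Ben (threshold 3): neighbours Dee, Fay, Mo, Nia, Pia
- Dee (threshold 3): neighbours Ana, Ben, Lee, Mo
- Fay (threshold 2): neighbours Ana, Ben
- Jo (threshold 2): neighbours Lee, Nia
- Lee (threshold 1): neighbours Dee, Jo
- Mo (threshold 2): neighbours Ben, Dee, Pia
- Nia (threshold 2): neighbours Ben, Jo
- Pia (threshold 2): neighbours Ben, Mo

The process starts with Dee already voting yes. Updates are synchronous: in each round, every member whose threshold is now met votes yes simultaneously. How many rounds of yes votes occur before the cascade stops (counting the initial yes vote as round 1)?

2

Round 1 — Dee votes yes (initial).
Round 2 — checking thresholds:
  Ana: 1 of 2 neighbours < 2, not yet.
  Ben: 1 of 5 neighbours < 3, not yet.
  Lee: 1 of 2 neighbours ≥ 1, votes yes.
  Mo: 1 of 3 neighbours < 2, not yet.
Round 3 — no new yes votes; cascade stops.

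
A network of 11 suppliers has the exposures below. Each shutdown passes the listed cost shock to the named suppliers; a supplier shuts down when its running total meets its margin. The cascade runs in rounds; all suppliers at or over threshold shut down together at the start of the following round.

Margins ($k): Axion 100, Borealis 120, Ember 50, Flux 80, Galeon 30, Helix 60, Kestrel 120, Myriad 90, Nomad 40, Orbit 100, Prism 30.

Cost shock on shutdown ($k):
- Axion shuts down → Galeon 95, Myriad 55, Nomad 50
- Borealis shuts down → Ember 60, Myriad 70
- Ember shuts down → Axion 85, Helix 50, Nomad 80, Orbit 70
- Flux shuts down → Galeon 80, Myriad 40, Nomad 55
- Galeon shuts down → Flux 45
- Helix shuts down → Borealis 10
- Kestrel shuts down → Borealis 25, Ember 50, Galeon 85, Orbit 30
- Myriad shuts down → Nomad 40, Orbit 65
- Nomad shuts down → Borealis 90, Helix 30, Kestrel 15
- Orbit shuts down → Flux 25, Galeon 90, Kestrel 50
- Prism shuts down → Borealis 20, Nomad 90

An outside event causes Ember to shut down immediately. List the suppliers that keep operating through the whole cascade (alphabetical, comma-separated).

Round 1 — Ember shuts down (initial).
  Axion: +85 → 85 < 100
  Helix: +50 → 50 < 60
  Nomad: +80 → 80 ≥ 40
  Orbit: +70 → 70 < 100
Round 2 — Nomad shuts down.
  Borealis: +90 → 90 < 120
  Helix: +30 → 80 ≥ 60
  Kestrel: +15 → 15 < 120
Round 3 — Helix shuts down.
  Borealis: +10 → 100 < 120
No further shutdowns.

Axion, Borealis, Flux, Galeon, Kestrel, Myriad, Orbit, Prism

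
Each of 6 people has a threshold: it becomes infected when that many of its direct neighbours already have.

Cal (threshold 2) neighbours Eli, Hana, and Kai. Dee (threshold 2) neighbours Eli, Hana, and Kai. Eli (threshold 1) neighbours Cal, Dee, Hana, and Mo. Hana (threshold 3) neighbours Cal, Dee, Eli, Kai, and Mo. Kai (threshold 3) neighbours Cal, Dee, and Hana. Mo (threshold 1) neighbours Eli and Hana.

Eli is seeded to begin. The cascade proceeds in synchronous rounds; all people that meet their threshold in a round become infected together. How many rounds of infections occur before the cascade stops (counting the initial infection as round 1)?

Round 1 — Eli becomes infected (initial).
Round 2 — checking thresholds:
  Cal: 1 of 3 neighbours < 2, below threshold.
  Dee: 1 of 3 neighbours < 2, below threshold.
  Hana: 1 of 5 neighbours < 3, below threshold.
  Mo: 1 of 2 neighbours ≥ 1, becomes infected.
Round 3 — no new infections; cascade stops.

2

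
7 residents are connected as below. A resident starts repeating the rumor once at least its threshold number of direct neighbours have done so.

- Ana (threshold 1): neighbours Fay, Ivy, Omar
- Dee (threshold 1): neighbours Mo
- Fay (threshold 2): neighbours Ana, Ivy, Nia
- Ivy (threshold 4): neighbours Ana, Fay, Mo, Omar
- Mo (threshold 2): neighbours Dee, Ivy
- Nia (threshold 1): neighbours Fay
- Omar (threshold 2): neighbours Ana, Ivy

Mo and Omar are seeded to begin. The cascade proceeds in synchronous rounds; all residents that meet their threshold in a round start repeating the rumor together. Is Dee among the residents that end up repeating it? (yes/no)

Round 1 — Mo, Omar start repeating the rumor (initial).
Round 2 — checking thresholds:
  Ana: 1 of 3 neighbours ≥ 1, starts repeating the rumor.
  Dee: 1 of 1 neighbours ≥ 1, starts repeating the rumor.
  Ivy: 2 of 4 neighbours < 4, not yet.
Round 3 — no new spreads; cascade stops.

yes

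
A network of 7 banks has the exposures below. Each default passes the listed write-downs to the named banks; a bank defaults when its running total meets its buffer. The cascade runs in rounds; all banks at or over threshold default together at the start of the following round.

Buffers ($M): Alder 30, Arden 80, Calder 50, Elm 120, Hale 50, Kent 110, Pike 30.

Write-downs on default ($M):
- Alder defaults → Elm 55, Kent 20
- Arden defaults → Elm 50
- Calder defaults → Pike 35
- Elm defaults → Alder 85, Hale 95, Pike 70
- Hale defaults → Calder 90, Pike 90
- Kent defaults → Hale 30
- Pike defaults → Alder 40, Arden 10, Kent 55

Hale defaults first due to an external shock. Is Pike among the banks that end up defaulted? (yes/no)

yes

Round 1 — Hale defaults (initial).
  Calder: +90 → 90 ≥ 50
  Pike: +90 → 90 ≥ 30
Round 2 — Calder, Pike default.
  Alder: +40 → 40 ≥ 30
  Arden: +10 → 10 < 80
  Kent: +55 → 55 < 110
Round 3 — Alder defaults.
  Elm: +55 → 55 < 120
  Kent: +20 → 75 < 110
No further defaults.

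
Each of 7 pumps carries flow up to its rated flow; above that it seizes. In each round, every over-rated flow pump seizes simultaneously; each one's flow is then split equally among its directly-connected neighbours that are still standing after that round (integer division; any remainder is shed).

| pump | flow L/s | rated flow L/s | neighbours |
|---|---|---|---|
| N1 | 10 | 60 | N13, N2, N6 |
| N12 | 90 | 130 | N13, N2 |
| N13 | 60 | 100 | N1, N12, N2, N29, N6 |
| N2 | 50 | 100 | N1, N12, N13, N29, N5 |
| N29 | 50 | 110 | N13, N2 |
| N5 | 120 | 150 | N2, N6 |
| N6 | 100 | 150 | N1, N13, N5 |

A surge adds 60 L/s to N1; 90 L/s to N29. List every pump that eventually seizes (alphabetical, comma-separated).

N1, N12, N13, N2, N29, N5, N6

Round 1 — N1 at 70 > 60; N29 at 140 > 110. N1, N29 seize.
  N1 sheds 70 L/s to N13, N2, N6: 23 each (1 lost).
    N13: 60+23 = 83 ≤ 100
    N2: 50+23 = 73 ≤ 100
    N6: 100+23 = 123 ≤ 150
  N29 sheds 140 L/s to N13, N2: 70 each.
    N13: 83+70 = 153 > 100
    N2: 73+70 = 143 > 100
Round 2 — N13, N2 seize.
  N13 sheds 153 L/s to N12, N6: 76 each (1 lost).
    N12: 90+76 = 166 > 130
    N6: 123+76 = 199 > 150
  N2 sheds 143 L/s to N12, N5: 71 each (1 lost).
    N12: 166+71 = 237 > 130
    N5: 120+71 = 191 > 150
Round 3 — N12, N5, N6 seize.
  N12 sheds 237 L/s: no online neighbours, lost.
  N5 sheds 191 L/s: no online neighbours, lost.
  N6 sheds 199 L/s: no online neighbours, lost.
No further seizures.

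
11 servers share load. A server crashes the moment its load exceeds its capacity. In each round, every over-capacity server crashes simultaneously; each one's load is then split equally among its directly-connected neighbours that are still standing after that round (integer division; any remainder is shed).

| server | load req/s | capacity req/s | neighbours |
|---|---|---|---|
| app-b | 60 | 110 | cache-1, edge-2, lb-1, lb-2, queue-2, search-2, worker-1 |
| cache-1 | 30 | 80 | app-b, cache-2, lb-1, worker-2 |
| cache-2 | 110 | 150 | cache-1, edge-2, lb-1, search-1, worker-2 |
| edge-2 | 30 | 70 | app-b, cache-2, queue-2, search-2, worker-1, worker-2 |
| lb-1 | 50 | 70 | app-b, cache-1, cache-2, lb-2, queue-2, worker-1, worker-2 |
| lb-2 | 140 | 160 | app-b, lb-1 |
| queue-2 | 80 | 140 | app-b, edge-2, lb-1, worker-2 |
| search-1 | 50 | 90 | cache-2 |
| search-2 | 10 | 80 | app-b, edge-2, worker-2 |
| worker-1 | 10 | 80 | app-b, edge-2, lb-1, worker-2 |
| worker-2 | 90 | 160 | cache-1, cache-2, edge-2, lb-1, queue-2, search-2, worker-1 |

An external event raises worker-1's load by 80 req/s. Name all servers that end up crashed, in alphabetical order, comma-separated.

Round 1 — worker-1 at 90 > 80. worker-1 crashes.
  worker-1 sheds 90 req/s to app-b, edge-2, lb-1, worker-2: 22 each (2 lost).
    app-b: 60+22 = 82 ≤ 110
    edge-2: 30+22 = 52 ≤ 70
    lb-1: 50+22 = 72 > 70
    worker-2: 90+22 = 112 ≤ 160
Round 2 — lb-1 crashes.
  lb-1 sheds 72 req/s to app-b, cache-1, cache-2, lb-2, queue-2, worker-2: 12 each.
    app-b: 82+12 = 94 ≤ 110
    cache-1: 30+12 = 42 ≤ 80
    cache-2: 110+12 = 122 ≤ 150
    lb-2: 140+12 = 152 ≤ 160
    queue-2: 80+12 = 92 ≤ 140
    worker-2: 112+12 = 124 ≤ 160
No further crashes.

lb-1, worker-1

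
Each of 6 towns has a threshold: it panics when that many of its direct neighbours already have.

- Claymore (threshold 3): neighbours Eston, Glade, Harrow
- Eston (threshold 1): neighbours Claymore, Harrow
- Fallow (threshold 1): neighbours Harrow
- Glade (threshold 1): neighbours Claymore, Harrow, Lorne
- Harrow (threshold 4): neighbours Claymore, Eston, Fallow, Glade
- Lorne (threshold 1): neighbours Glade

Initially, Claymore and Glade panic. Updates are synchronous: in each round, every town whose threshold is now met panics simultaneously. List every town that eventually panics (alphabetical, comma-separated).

Round 1 — Claymore, Glade panic (initial).
Round 2 — checking thresholds:
  Eston: 1 of 2 neighbours ≥ 1, panics.
  Harrow: 2 of 4 neighbours < 4, holds.
  Lorne: 1 of 1 neighbours ≥ 1, panics.
Round 3 — no new panics; cascade stops.

Claymore, Eston, Glade, Lorne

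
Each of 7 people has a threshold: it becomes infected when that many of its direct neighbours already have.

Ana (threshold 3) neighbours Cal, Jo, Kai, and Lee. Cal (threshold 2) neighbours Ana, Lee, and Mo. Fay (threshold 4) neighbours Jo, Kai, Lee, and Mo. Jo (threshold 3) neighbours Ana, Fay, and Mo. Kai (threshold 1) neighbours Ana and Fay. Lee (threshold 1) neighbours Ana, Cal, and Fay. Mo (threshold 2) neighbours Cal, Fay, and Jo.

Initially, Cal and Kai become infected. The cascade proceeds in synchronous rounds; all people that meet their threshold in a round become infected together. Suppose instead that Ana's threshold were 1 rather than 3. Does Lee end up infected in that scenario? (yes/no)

yes

With Ana's threshold at 1:
Round 1 — Cal, Kai become infected (initial).
Round 2 — checking thresholds:
  Ana: 2 of 4 neighbours ≥ 1, becomes infected.
  Fay: 1 of 4 neighbours < 4, not yet.
  Lee: 1 of 3 neighbours ≥ 1, becomes infected.
  Mo: 1 of 3 neighbours < 2, not yet.
Round 3 — no new infections; cascade stops.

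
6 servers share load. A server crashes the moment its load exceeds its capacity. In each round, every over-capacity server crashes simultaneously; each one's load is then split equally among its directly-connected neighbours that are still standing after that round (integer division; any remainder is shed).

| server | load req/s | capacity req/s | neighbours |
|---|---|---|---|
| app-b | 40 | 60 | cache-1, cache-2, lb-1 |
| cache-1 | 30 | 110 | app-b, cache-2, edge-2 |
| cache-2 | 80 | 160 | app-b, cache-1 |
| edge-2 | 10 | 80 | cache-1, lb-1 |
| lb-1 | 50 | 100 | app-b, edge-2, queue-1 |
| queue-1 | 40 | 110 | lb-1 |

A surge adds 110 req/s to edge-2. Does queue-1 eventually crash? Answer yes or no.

Round 1 — edge-2 at 120 > 80. edge-2 crashes.
  edge-2 sheds 120 req/s to cache-1, lb-1: 60 each.
    cache-1: 30+60 = 90 ≤ 110
    lb-1: 50+60 = 110 > 100
Round 2 — lb-1 crashes.
  lb-1 sheds 110 req/s to app-b, queue-1: 55 each.
    app-b: 40+55 = 95 > 60
    queue-1: 40+55 = 95 ≤ 110
Round 3 — app-b crashes.
  app-b sheds 95 req/s to cache-1, cache-2: 47 each (1 lost).
    cache-1: 90+47 = 137 > 110
    cache-2: 80+47 = 127 ≤ 160
Round 4 — cache-1 crashes.
  cache-1 sheds 137 req/s to cache-2: 137 each.
    cache-2: 127+137 = 264 > 160
Round 5 — cache-2 crashes.
  cache-2 sheds 264 req/s: no online neighbours, lost.
No further crashes.

no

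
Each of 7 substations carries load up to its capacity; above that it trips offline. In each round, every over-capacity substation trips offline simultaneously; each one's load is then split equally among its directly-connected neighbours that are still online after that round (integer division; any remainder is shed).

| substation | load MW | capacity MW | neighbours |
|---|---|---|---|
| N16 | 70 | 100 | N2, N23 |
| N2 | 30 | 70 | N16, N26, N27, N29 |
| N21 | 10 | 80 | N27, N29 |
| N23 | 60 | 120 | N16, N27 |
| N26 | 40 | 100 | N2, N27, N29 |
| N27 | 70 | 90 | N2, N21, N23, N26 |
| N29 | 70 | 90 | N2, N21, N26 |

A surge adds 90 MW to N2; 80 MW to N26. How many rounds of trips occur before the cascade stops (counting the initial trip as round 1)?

Round 1 — N2 at 120 > 70; N26 at 120 > 100. N2, N26 trip offline.
  N2 sheds 120 MW to N16, N27, N29: 40 each.
    N16: 70+40 = 110 > 100
    N27: 70+40 = 110 > 90
    N29: 70+40 = 110 > 90
  N26 sheds 120 MW to N27, N29: 60 each.
    N27: 110+60 = 170 > 90
    N29: 110+60 = 170 > 90
Round 2 — N16, N27, N29 trip offline.
  N16 sheds 110 MW to N23: 110 each.
    N23: 60+110 = 170 > 120
  N27 sheds 170 MW to N21, N23: 85 each.
    N21: 10+85 = 95 > 80
    N23: 170+85 = 255 > 120
  N29 sheds 170 MW to N21: 170 each.
    N21: 95+170 = 265 > 80
Round 3 — N21, N23 trip offline.
  N21 sheds 265 MW: no online neighbours, lost.
  N23 sheds 255 MW: no online neighbours, lost.
No further trips.

3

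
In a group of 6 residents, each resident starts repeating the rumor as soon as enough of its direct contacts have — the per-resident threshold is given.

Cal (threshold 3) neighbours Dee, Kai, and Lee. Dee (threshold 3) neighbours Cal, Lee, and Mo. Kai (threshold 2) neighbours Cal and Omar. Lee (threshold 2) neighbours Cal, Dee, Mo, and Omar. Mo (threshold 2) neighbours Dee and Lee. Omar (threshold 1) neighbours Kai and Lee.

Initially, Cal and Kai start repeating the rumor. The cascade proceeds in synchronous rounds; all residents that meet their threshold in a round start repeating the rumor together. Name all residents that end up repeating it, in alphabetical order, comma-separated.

Cal, Kai, Lee, Omar

Round 1 — Cal, Kai start repeating the rumor (initial).
Round 2 — checking thresholds:
  Dee: 1 of 3 neighbours < 3, holds.
  Lee: 1 of 4 neighbours < 2, holds.
  Omar: 1 of 2 neighbours ≥ 1, starts repeating the rumor.
Round 3 — checking thresholds:
  Dee: 1 of 3 neighbours < 3, holds.
  Lee: 2 of 4 neighbours ≥ 2, starts repeating the rumor.
Round 4 — no new spreads; cascade stops.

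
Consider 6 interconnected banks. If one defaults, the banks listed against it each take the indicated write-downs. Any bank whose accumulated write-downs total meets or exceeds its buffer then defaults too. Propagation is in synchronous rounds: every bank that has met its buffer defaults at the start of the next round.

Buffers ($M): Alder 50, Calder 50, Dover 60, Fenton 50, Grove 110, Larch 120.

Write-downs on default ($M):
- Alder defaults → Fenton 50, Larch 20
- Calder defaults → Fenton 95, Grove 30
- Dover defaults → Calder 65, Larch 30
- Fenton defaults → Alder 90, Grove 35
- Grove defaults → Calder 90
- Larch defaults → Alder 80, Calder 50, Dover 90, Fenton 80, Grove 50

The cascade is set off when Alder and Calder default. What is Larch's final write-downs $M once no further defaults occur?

20

Round 1 — Alder, Calder default (initial).
  Fenton: +50+95 → 145 ≥ 50
  Grove: +30 → 30 < 110
  Larch: +20 → 20 < 120
Round 2 — Fenton defaults.
  Grove: +35 → 65 < 110
No further defaults.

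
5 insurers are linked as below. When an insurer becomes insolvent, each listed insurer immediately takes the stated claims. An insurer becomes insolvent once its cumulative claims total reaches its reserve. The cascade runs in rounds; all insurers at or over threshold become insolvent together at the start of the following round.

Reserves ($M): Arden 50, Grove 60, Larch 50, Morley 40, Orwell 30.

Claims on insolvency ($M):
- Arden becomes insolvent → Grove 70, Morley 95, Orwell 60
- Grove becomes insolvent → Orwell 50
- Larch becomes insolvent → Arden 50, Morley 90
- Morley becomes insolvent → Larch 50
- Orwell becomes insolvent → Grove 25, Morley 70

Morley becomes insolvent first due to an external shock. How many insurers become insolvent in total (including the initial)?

5

Round 1 — Morley becomes insolvent (initial).
  Larch: +50 → 50 ≥ 50
Round 2 — Larch becomes insolvent.
  Arden: +50 → 50 ≥ 50
Round 3 — Arden becomes insolvent.
  Grove: +70 → 70 ≥ 60
  Orwell: +60 → 60 ≥ 30
Round 4 — Grove, Orwell become insolvent.
No further insolvencies.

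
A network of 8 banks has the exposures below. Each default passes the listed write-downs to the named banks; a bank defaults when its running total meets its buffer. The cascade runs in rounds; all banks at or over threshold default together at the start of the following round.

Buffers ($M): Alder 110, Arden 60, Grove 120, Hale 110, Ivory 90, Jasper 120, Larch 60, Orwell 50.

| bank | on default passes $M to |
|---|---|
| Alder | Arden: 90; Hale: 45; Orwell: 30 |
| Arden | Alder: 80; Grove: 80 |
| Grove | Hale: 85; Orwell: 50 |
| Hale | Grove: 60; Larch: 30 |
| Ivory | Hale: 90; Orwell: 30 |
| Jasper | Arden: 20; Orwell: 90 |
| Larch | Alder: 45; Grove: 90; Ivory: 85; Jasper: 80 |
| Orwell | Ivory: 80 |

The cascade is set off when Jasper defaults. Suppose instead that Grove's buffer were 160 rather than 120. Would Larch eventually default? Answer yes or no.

no

With Grove's buffer at 160:
Round 1 — Jasper defaults (initial).
  Arden: +20 → 20 < 60
  Orwell: +90 → 90 ≥ 50
Round 2 — Orwell defaults.
  Ivory: +80 → 80 < 90
No further defaults.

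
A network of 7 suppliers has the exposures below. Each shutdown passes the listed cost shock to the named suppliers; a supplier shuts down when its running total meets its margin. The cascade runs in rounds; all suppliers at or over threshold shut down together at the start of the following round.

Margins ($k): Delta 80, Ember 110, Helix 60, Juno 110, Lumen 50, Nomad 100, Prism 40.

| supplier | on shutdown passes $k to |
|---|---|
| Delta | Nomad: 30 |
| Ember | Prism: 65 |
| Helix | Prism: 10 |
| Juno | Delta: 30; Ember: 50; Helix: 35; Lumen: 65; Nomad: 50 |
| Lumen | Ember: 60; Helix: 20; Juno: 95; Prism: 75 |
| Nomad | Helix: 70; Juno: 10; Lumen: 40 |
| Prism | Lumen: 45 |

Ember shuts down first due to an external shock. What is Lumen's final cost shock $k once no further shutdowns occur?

45

Round 1 — Ember shuts down (initial).
  Prism: +65 → 65 ≥ 40
Round 2 — Prism shuts down.
  Lumen: +45 → 45 < 50
No further shutdowns.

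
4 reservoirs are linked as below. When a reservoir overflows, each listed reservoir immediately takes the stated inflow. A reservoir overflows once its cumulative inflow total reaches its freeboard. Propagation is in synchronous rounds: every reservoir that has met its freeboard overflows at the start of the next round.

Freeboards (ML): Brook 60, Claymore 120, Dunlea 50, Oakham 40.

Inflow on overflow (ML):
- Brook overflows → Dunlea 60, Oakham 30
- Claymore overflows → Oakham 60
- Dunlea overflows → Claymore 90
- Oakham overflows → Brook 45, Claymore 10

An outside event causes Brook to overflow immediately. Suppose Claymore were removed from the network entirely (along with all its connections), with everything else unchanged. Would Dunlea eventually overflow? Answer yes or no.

yes

With Claymore removed:
Round 1 — Brook overflows (initial).
  Dunlea: +60 → 60 ≥ 50
  Oakham: +30 → 30 < 40
Round 2 — Dunlea overflows.
No further overflows.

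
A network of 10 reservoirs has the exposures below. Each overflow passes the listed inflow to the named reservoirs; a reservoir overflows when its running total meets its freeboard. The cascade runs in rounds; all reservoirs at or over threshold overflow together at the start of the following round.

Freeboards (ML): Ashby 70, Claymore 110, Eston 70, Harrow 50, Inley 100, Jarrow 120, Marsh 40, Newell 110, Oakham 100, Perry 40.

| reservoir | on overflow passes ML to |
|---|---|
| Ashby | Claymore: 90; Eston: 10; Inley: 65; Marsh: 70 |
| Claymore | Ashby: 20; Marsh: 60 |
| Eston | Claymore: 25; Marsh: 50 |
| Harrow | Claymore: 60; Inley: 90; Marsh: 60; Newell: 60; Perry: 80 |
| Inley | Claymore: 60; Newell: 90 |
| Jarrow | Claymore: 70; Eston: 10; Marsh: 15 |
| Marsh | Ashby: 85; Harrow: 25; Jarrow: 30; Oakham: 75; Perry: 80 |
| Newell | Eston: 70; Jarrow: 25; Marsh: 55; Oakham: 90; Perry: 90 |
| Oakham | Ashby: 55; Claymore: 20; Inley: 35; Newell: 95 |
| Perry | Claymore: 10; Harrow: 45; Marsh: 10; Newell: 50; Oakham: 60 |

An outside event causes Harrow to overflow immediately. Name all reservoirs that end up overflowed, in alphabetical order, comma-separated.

Round 1 — Harrow overflows (initial).
  Claymore: +60 → 60 < 110
  Inley: +90 → 90 < 100
  Marsh: +60 → 60 ≥ 40
  Newell: +60 → 60 < 110
  Perry: +80 → 80 ≥ 40
Round 2 — Marsh, Perry overflow.
  Ashby: +85 → 85 ≥ 70
  Claymore: +10 → 70 < 110
  Jarrow: +30 → 30 < 120
  Newell: +50 → 110 ≥ 110
  Oakham: +75+60 → 135 ≥ 100
Round 3 — Ashby, Newell, Oakham overflow.
  Claymore: +90+20 → 180 ≥ 110
  Eston: +10+70 → 80 ≥ 70
  Inley: +65+35 → 190 ≥ 100
  Jarrow: +25 → 55 < 120
Round 4 — Claymore, Eston, Inley overflow.
No further overflows.

Ashby, Claymore, Eston, Harrow, Inley, Marsh, Newell, Oakham, Perry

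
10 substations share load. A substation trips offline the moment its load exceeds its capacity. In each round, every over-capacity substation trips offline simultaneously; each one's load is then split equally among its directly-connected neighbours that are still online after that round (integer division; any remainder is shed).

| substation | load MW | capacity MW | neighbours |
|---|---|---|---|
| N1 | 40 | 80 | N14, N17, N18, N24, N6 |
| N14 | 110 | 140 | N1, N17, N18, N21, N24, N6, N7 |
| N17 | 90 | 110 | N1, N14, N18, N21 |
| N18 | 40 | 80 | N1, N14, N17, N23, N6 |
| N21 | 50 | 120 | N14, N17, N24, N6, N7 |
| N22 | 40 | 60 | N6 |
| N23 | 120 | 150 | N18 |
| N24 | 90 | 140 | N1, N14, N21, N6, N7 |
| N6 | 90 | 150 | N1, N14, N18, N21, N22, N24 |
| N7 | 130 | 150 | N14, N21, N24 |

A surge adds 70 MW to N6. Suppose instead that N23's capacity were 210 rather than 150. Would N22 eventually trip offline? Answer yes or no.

yes

With N23's capacity at 210:
Round 1 — N6 at 160 > 150. N6 trips offline.
  N6 sheds 160 MW to N1, N14, N18, N21, N22, N24: 26 each (4 lost).
    N1: 40+26 = 66 ≤ 80
    N14: 110+26 = 136 ≤ 140
    N18: 40+26 = 66 ≤ 80
    N21: 50+26 = 76 ≤ 120
    N22: 40+26 = 66 > 60
    N24: 90+26 = 116 ≤ 140
Round 2 — N22 trips offline.
  N22 sheds 66 MW: no online neighbours, lost.
No further trips.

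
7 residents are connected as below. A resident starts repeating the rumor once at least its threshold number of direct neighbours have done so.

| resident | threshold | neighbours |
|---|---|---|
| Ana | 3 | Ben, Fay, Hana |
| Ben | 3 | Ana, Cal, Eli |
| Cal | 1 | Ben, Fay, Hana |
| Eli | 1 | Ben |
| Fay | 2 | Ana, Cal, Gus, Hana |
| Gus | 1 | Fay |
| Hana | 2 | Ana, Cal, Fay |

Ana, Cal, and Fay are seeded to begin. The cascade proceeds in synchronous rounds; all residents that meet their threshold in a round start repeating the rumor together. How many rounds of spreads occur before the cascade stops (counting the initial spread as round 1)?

Round 1 — Ana, Cal, Fay start repeating the rumor (initial).
Round 2 — checking thresholds:
  Ben: 2 of 3 neighbours < 3, holds.
  Gus: 1 of 1 neighbours ≥ 1, starts repeating the rumor.
  Hana: 3 of 3 neighbours ≥ 2, starts repeating the rumor.
Round 3 — no new spreads; cascade stops.

2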